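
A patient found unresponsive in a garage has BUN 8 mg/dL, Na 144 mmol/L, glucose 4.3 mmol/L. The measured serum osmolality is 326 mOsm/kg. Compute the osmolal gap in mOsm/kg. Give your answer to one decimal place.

Calculated osmolality = 2·Na + glucose + BUN/2.8
= 2·144 + 4.3 + 8/2.8
= 288 + 4.30 + 2.86
= 295.16 mOsm/kg ≈ 295.2 mOsm/kg
Osmolar gap = measured − calculated = 326 − 295.2 = 30.8 mOsm/kg

30.8 mOsm/kg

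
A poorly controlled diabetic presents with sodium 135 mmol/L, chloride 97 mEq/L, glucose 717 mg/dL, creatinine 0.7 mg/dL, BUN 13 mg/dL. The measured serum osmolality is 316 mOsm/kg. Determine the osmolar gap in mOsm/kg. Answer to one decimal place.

Calculated osmolality = 2·Na + glucose/18 + BUN/2.8
= 2·135 + 717/18 + 13/2.8
= 270 + 39.83 + 4.64
= 314.47 mOsm/kg ≈ 314.5 mOsm/kg
Osmolar gap = measured − calculated = 316 − 314.5 = 1.5 mOsm/kg

1.5 mOsm/kg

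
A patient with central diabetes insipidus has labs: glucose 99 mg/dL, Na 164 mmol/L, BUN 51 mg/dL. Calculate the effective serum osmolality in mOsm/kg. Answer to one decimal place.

Effective osmolality excludes urea (freely permeant across cell membranes):
2·Na + glucose/18
= 2·164 + 99/18
= 328 + 5.5
= 333.5 mOsm/kg

333.5 mOsm/kg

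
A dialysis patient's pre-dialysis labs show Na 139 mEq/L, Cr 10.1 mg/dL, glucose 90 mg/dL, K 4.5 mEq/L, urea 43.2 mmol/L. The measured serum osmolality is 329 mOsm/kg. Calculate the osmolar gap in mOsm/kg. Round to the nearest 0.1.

Calculated osmolality = 2·Na + glucose/18 + urea
= 2·139 + 90/18 + 43.2
= 278 + 5 + 43.20
= 326.2 mOsm/kg ≈ 326.2 mOsm/kg
Osmolar gap = measured − calculated = 329 − 326.2 = 2.8 mOsm/kg

2.8 mOsm/kg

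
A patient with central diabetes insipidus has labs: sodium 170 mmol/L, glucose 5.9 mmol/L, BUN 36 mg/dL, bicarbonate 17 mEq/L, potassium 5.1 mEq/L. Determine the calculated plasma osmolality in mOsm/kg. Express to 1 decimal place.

358.8 mOsm/kg

Calculated osmolality = 2·Na + glucose + BUN/2.8
= 2·170 + 5.9 + 36/2.8
= 340 + 5.90 + 12.86
= 358.76 mOsm/kg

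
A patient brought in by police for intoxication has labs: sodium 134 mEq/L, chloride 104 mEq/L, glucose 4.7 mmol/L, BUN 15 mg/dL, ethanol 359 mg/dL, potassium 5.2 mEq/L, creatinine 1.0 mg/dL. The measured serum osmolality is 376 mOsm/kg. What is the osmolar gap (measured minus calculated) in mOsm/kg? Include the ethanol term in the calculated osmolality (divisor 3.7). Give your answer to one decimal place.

0.9 mOsm/kg

Calculated osmolality = 2·Na + glucose + BUN/2.8 + ethanol/3.7
= 2·134 + 4.7 + 15/2.8 + 359/3.7
= 268 + 4.70 + 5.36 + 97.03
= 375.09 mOsm/kg ≈ 375.1 mOsm/kg
Osmolar gap = measured − calculated = 376 − 375.1 = 0.9 mOsm/kg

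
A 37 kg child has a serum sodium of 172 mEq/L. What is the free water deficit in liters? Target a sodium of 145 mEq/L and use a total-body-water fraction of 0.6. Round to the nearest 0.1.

4.1 L

TBW = 0.6 · 37 = 22.2 L
Free water deficit = TBW · (Na/145 − 1)
= 22.2 · (172/145 − 1)
= 22.2 · 0.1862
= 4.13 L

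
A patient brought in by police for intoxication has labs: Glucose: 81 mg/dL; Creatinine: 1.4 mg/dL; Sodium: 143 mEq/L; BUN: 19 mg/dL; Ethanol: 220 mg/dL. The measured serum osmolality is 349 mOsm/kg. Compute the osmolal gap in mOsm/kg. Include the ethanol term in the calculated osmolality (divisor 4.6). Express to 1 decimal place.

3.9 mOsm/kg

Calculated osmolality = 2·Na + glucose/18 + BUN/2.8 + ethanol/4.6
= 2·143 + 81/18 + 19/2.8 + 220/4.6
= 286 + 4.50 + 6.79 + 47.83
= 345.12 mOsm/kg ≈ 345.1 mOsm/kg
Osmolar gap = measured − calculated = 349 − 345.1 = 3.9 mOsm/kg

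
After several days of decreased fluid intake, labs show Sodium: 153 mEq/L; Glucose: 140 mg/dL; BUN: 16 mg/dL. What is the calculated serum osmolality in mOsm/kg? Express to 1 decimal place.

319.5 mOsm/kg

Calculated osmolality = 2·Na + glucose/18 + BUN/2.8
= 2·153 + 140/18 + 16/2.8
= 306 + 7.78 + 5.71
= 319.49 mOsm/kg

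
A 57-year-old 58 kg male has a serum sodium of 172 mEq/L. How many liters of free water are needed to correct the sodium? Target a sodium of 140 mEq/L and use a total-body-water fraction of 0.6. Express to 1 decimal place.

TBW = 0.6 · 58 = 34.8 L
Free water deficit = TBW · (Na/140 − 1)
= 34.8 · (172/140 − 1)
= 34.8 · 0.2286
= 7.96 L

8.0 L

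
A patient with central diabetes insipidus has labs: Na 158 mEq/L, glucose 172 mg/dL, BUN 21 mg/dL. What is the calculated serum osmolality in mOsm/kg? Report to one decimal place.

Calculated osmolality = 2·Na + glucose/18 + BUN/2.8
= 2·158 + 172/18 + 21/2.8
= 316 + 9.56 + 7.50
= 333.06 mOsm/kg

333.1 mOsm/kg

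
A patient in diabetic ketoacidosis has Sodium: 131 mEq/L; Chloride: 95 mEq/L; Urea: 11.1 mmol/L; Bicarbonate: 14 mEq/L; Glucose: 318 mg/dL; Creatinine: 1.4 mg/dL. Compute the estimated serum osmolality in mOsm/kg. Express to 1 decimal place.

290.8 mOsm/kg

Calculated osmolality = 2·Na + glucose/18 + urea
= 2·131 + 318/18 + 11.1
= 262 + 17.67 + 11.10
= 290.77 mOsm/kg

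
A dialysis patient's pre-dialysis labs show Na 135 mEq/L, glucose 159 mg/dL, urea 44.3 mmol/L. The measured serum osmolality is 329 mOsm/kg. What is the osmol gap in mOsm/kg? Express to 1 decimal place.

5.9 mOsm/kg

Calculated osmolality = 2·Na + glucose/18 + urea
= 2·135 + 159/18 + 44.3
= 270 + 8.83 + 44.30
= 323.13 mOsm/kg ≈ 323.1 mOsm/kg
Osmolar gap = measured − calculated = 329 − 323.1 = 5.9 mOsm/kg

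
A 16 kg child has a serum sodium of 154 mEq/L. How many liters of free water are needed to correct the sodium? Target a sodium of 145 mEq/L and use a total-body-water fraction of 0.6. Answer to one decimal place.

TBW = 0.6 · 16 = 9.6 L
Free water deficit = TBW · (Na/145 − 1)
= 9.6 · (154/145 − 1)
= 9.6 · 0.0621
= 0.6 L

0.6 L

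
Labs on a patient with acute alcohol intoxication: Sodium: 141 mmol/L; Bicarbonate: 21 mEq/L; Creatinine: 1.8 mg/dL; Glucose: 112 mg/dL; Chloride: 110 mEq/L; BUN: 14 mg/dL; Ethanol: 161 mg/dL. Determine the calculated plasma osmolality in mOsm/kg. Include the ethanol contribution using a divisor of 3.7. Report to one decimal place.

Calculated osmolality = 2·Na + glucose/18 + BUN/2.8 + ethanol/3.7
= 2·141 + 112/18 + 14/2.8 + 161/3.7
= 282 + 6.22 + 5 + 43.51
= 336.73 mOsm/kg

336.7 mOsm/kg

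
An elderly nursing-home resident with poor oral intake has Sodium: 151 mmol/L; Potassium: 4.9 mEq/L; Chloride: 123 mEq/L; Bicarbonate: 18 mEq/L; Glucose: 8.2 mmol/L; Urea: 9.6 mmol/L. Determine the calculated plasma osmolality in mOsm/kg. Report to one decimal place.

Calculated osmolality = 2·Na + glucose + urea
= 2·151 + 8.2 + 9.6
= 302 + 8.20 + 9.60
= 319.8 mOsm/kg

319.8 mOsm/kg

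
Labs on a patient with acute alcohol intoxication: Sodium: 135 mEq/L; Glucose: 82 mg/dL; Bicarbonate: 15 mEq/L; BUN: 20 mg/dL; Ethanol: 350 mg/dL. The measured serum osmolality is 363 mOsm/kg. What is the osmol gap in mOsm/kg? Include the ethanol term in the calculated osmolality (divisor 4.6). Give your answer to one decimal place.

Calculated osmolality = 2·Na + glucose/18 + BUN/2.8 + ethanol/4.6
= 2·135 + 82/18 + 20/2.8 + 350/4.6
= 270 + 4.56 + 7.14 + 76.09
= 357.79 mOsm/kg ≈ 357.8 mOsm/kg
Osmolar gap = measured − calculated = 363 − 357.8 = 5.2 mOsm/kg

5.2 mOsm/kg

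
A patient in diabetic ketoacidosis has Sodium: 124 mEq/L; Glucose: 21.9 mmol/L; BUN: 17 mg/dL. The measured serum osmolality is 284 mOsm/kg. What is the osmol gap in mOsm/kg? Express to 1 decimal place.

8.0 mOsm/kg

Calculated osmolality = 2·Na + glucose + BUN/2.8
= 2·124 + 21.9 + 17/2.8
= 248 + 21.90 + 6.07
= 275.97 mOsm/kg ≈ 276.0 mOsm/kg
Osmolar gap = measured − calculated = 284 − 276.0 = 8.0 mOsm/kg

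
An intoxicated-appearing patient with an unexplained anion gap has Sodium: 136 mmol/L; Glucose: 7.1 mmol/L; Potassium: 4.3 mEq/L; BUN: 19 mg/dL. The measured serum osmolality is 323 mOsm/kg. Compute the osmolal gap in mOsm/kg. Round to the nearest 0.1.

37.1 mOsm/kg

Calculated osmolality = 2·Na + glucose + BUN/2.8
= 2·136 + 7.1 + 19/2.8
= 272 + 7.10 + 6.79
= 285.89 mOsm/kg ≈ 285.9 mOsm/kg
Osmolar gap = measured − calculated = 323 − 285.9 = 37.1 mOsm/kg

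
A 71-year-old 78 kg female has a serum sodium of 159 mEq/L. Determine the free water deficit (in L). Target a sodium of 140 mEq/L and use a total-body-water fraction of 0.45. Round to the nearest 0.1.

TBW = 0.45 · 78 = 35.1 L
Free water deficit = TBW · (Na/140 − 1)
= 35.1 · (159/140 − 1)
= 35.1 · 0.1357
= 4.76 L

4.8 L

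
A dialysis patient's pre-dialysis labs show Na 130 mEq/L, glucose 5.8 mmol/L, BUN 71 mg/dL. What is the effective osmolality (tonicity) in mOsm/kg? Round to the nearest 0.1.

265.8 mOsm/kg

Effective osmolality excludes urea (freely permeant across cell membranes):
2·Na + glucose
= 2·130 + 5.8
= 260 + 5.8
= 265.8 mOsm/kg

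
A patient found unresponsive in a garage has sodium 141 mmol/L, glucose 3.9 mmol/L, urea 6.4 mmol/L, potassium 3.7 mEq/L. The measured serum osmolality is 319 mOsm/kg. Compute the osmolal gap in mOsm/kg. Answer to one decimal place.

Calculated osmolality = 2·Na + glucose + urea
= 2·141 + 3.9 + 6.4
= 282 + 3.90 + 6.40
= 292.3 mOsm/kg ≈ 292.3 mOsm/kg
Osmolar gap = measured − calculated = 319 − 292.3 = 26.7 mOsm/kg

26.7 mOsm/kg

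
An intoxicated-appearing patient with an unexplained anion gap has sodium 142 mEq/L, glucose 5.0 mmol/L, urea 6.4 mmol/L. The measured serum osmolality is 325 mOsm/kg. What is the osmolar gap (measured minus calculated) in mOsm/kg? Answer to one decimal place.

Calculated osmolality = 2·Na + glucose + urea
= 2·142 + 5 + 6.4
= 284 + 5 + 6.40
= 295.4 mOsm/kg ≈ 295.4 mOsm/kg
Osmolar gap = measured − calculated = 325 − 295.4 = 29.6 mOsm/kg

29.6 mOsm/kg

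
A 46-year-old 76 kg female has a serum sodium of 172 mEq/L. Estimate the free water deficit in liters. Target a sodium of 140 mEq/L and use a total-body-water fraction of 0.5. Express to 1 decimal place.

TBW = 0.5 · 76 = 38 L
Free water deficit = TBW · (Na/140 − 1)
= 38 · (172/140 − 1)
= 38 · 0.2286
= 8.69 L

8.7 L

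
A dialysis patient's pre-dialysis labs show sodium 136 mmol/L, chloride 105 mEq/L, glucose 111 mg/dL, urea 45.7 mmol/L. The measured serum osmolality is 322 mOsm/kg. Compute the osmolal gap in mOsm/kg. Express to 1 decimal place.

Calculated osmolality = 2·Na + glucose/18 + urea
= 2·136 + 111/18 + 45.7
= 272 + 6.17 + 45.70
= 323.87 mOsm/kg ≈ 323.9 mOsm/kg
Osmolar gap = measured − calculated = 322 − 323.9 = -1.9 mOsm/kg

-1.9 mOsm/kg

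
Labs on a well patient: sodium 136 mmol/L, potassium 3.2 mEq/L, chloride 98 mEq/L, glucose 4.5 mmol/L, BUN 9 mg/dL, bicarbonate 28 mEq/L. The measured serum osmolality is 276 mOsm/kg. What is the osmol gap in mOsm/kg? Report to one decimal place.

-3.7 mOsm/kg

Calculated osmolality = 2·Na + glucose + BUN/2.8
= 2·136 + 4.5 + 9/2.8
= 272 + 4.50 + 3.21
= 279.71 mOsm/kg ≈ 279.7 mOsm/kg
Osmolar gap = measured − calculated = 276 − 279.7 = -3.7 mOsm/kg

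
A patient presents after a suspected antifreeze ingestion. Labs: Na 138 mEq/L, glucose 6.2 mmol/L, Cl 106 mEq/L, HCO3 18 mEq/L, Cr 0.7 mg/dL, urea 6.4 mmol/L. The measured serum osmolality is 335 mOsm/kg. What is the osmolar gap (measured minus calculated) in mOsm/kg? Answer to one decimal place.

46.4 mOsm/kg

Calculated osmolality = 2·Na + glucose + urea
= 2·138 + 6.2 + 6.4
= 276 + 6.20 + 6.40
= 288.6 mOsm/kg ≈ 288.6 mOsm/kg
Osmolar gap = measured − calculated = 335 − 288.6 = 46.4 mOsm/kg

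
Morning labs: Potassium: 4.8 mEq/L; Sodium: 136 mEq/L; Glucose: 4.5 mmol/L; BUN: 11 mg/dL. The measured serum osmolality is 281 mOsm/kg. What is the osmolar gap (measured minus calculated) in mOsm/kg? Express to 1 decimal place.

Calculated osmolality = 2·Na + glucose + BUN/2.8
= 2·136 + 4.5 + 11/2.8
= 272 + 4.50 + 3.93
= 280.43 mOsm/kg ≈ 280.4 mOsm/kg
Osmolar gap = measured − calculated = 281 − 280.4 = 0.6 mOsm/kg

0.6 mOsm/kg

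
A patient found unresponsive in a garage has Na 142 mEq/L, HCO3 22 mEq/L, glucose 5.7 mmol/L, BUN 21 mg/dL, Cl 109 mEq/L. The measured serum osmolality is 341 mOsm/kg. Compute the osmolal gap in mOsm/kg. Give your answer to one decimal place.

Calculated osmolality = 2·Na + glucose + BUN/2.8
= 2·142 + 5.7 + 21/2.8
= 284 + 5.70 + 7.50
= 297.2 mOsm/kg ≈ 297.2 mOsm/kg
Osmolar gap = measured − calculated = 341 − 297.2 = 43.8 mOsm/kg

43.8 mOsm/kg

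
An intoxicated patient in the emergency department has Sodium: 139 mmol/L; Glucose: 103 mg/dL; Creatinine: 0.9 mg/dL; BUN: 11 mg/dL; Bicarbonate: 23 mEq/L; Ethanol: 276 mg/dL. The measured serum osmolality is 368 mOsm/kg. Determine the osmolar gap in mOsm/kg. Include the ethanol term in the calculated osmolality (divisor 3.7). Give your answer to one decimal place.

Calculated osmolality = 2·Na + glucose/18 + BUN/2.8 + ethanol/3.7
= 2·139 + 103/18 + 11/2.8 + 276/3.7
= 278 + 5.72 + 3.93 + 74.59
= 362.24 mOsm/kg ≈ 362.2 mOsm/kg
Osmolar gap = measured − calculated = 368 − 362.2 = 5.8 mOsm/kg

5.8 mOsm/kg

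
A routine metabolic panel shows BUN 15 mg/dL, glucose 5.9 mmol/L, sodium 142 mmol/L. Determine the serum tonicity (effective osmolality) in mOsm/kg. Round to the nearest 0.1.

289.9 mOsm/kg

Effective osmolality excludes urea (freely permeant across cell membranes):
2·Na + glucose
= 2·142 + 5.9
= 284 + 5.9
= 289.9 mOsm/kg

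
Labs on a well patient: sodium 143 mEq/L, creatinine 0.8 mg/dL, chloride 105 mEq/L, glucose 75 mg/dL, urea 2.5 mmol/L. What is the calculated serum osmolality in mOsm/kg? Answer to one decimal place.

Calculated osmolality = 2·Na + glucose/18 + urea
= 2·143 + 75/18 + 2.5
= 286 + 4.17 + 2.50
= 292.67 mOsm/kg

292.7 mOsm/kg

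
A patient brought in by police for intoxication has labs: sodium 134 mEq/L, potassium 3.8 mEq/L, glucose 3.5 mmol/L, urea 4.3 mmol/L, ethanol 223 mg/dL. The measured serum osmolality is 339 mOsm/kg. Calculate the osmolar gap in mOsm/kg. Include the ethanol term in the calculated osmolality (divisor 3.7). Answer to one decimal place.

Calculated osmolality = 2·Na + glucose + urea + ethanol/3.7
= 2·134 + 3.5 + 4.3 + 223/3.7
= 268 + 3.50 + 4.30 + 60.27
= 336.07 mOsm/kg ≈ 336.1 mOsm/kg
Osmolar gap = measured − calculated = 339 − 336.1 = 2.9 mOsm/kg

2.9 mOsm/kg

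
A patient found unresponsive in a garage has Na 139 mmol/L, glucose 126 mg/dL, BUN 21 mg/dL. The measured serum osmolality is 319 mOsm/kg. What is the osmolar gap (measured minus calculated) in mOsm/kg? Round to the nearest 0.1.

26.5 mOsm/kg

Calculated osmolality = 2·Na + glucose/18 + BUN/2.8
= 2·139 + 126/18 + 21/2.8
= 278 + 7 + 7.50
= 292.5 mOsm/kg ≈ 292.5 mOsm/kg
Osmolar gap = measured − calculated = 319 − 292.5 = 26.5 mOsm/kg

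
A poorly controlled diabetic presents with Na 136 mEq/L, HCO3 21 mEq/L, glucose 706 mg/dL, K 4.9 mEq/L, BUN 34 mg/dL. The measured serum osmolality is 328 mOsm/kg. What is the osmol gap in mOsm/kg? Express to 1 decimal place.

Calculated osmolality = 2·Na + glucose/18 + BUN/2.8
= 2·136 + 706/18 + 34/2.8
= 272 + 39.22 + 12.14
= 323.36 mOsm/kg ≈ 323.4 mOsm/kg
Osmolar gap = measured − calculated = 328 − 323.4 = 4.6 mOsm/kg

4.6 mOsm/kg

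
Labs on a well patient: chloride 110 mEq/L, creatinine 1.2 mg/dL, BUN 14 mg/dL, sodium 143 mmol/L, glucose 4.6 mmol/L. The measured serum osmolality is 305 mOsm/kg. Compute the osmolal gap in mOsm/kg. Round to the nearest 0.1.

9.4 mOsm/kg

Calculated osmolality = 2·Na + glucose + BUN/2.8
= 2·143 + 4.6 + 14/2.8
= 286 + 4.60 + 5
= 295.6 mOsm/kg ≈ 295.6 mOsm/kg
Osmolar gap = measured − calculated = 305 − 295.6 = 9.4 mOsm/kg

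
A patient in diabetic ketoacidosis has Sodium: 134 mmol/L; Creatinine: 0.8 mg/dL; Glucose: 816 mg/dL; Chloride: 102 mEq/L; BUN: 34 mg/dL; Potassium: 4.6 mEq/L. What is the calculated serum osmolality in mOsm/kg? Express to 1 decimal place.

325.5 mOsm/kg

Calculated osmolality = 2·Na + glucose/18 + BUN/2.8
= 2·134 + 816/18 + 34/2.8
= 268 + 45.33 + 12.14
= 325.47 mOsm/kg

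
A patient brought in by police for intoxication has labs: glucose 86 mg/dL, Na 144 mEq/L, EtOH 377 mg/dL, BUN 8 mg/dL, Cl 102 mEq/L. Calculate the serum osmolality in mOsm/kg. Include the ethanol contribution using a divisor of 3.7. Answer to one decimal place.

Calculated osmolality = 2·Na + glucose/18 + BUN/2.8 + ethanol/3.7
= 2·144 + 86/18 + 8/2.8 + 377/3.7
= 288 + 4.78 + 2.86 + 101.89
= 397.53 mOsm/kg

397.5 mOsm/kg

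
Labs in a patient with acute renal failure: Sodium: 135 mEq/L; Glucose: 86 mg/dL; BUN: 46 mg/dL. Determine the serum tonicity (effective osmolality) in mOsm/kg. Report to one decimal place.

274.8 mOsm/kg

Effective osmolality excludes urea (freely permeant across cell membranes):
2·Na + glucose/18
= 2·135 + 86/18
= 270 + 4.78
= 274.78 mOsm/kg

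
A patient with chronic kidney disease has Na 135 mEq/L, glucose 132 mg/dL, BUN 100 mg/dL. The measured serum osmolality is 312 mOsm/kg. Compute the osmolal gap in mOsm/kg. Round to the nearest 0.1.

Calculated osmolality = 2·Na + glucose/18 + BUN/2.8
= 2·135 + 132/18 + 100/2.8
= 270 + 7.33 + 35.71
= 313.04 mOsm/kg ≈ 313.0 mOsm/kg
Osmolar gap = measured − calculated = 312 − 313.0 = -1.0 mOsm/kg

-1.0 mOsm/kg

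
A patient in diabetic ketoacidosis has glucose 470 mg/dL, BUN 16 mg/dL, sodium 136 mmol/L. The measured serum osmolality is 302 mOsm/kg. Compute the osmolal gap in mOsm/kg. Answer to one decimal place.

Calculated osmolality = 2·Na + glucose/18 + BUN/2.8
= 2·136 + 470/18 + 16/2.8
= 272 + 26.11 + 5.71
= 303.82 mOsm/kg ≈ 303.8 mOsm/kg
Osmolar gap = measured − calculated = 302 − 303.8 = -1.8 mOsm/kg

-1.8 mOsm/kg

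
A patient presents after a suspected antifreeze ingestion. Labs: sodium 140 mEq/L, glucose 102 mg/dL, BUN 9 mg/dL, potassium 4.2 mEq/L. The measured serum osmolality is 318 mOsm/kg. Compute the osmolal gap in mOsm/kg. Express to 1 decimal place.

Calculated osmolality = 2·Na + glucose/18 + BUN/2.8
= 2·140 + 102/18 + 9/2.8
= 280 + 5.67 + 3.21
= 288.88 mOsm/kg ≈ 288.9 mOsm/kg
Osmolar gap = measured − calculated = 318 − 288.9 = 29.1 mOsm/kg

29.1 mOsm/kg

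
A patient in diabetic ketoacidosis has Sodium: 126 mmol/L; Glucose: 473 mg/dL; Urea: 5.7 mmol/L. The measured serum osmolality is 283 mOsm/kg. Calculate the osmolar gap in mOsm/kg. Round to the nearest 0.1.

Calculated osmolality = 2·Na + glucose/18 + urea
= 2·126 + 473/18 + 5.7
= 252 + 26.28 + 5.70
= 283.98 mOsm/kg ≈ 284.0 mOsm/kg
Osmolar gap = measured − calculated = 283 − 284.0 = -1.0 mOsm/kg

-1.0 mOsm/kg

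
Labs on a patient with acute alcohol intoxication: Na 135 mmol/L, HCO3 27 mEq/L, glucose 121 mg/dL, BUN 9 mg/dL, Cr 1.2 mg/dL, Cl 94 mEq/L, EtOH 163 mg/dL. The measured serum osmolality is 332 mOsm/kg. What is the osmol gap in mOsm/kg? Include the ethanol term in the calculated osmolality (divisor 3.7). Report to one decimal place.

Calculated osmolality = 2·Na + glucose/18 + BUN/2.8 + ethanol/3.7
= 2·135 + 121/18 + 9/2.8 + 163/3.7
= 270 + 6.72 + 3.21 + 44.05
= 323.98 mOsm/kg ≈ 324.0 mOsm/kg
Osmolar gap = measured − calculated = 332 − 324.0 = 8.0 mOsm/kg

8.0 mOsm/kg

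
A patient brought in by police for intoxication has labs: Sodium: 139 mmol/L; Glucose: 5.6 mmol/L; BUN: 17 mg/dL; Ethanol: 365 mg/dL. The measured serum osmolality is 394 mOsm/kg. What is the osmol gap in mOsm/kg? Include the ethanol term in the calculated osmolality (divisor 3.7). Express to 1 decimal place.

5.7 mOsm/kg

Calculated osmolality = 2·Na + glucose + BUN/2.8 + ethanol/3.7
= 2·139 + 5.6 + 17/2.8 + 365/3.7
= 278 + 5.60 + 6.07 + 98.65
= 388.32 mOsm/kg ≈ 388.3 mOsm/kg
Osmolar gap = measured − calculated = 394 − 388.3 = 5.7 mOsm/kg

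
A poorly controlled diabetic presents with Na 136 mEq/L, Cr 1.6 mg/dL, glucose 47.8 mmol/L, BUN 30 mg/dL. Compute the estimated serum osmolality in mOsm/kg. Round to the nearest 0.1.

330.5 mOsm/kg

Calculated osmolality = 2·Na + glucose + BUN/2.8
= 2·136 + 47.8 + 30/2.8
= 272 + 47.80 + 10.71
= 330.51 mOsm/kg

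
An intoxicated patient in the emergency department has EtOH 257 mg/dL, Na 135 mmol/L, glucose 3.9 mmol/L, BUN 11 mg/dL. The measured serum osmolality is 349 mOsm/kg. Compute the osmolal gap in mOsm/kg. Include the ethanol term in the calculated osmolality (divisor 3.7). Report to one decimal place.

1.7 mOsm/kg

Calculated osmolality = 2·Na + glucose + BUN/2.8 + ethanol/3.7
= 2·135 + 3.9 + 11/2.8 + 257/3.7
= 270 + 3.90 + 3.93 + 69.46
= 347.29 mOsm/kg ≈ 347.3 mOsm/kg
Osmolar gap = measured − calculated = 349 − 347.3 = 1.7 mOsm/kg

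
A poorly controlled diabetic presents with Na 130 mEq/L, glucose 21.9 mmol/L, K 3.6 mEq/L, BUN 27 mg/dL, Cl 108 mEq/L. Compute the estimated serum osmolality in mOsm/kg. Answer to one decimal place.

291.5 mOsm/kg

Calculated osmolality = 2·Na + glucose + BUN/2.8
= 2·130 + 21.9 + 27/2.8
= 260 + 21.90 + 9.64
= 291.54 mOsm/kg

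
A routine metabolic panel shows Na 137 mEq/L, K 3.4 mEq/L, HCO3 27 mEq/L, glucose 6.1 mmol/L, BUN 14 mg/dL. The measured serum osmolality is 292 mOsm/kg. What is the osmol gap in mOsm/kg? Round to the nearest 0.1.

6.9 mOsm/kg

Calculated osmolality = 2·Na + glucose + BUN/2.8
= 2·137 + 6.1 + 14/2.8
= 274 + 6.10 + 5
= 285.1 mOsm/kg ≈ 285.1 mOsm/kg
Osmolar gap = measured − calculated = 292 − 285.1 = 6.9 mOsm/kg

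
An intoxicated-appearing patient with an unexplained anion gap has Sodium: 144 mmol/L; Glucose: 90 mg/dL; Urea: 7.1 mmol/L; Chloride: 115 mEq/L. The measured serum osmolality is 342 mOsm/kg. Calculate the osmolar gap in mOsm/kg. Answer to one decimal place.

Calculated osmolality = 2·Na + glucose/18 + urea
= 2·144 + 90/18 + 7.1
= 288 + 5 + 7.10
= 300.1 mOsm/kg ≈ 300.1 mOsm/kg
Osmolar gap = measured − calculated = 342 − 300.1 = 41.9 mOsm/kg

41.9 mOsm/kg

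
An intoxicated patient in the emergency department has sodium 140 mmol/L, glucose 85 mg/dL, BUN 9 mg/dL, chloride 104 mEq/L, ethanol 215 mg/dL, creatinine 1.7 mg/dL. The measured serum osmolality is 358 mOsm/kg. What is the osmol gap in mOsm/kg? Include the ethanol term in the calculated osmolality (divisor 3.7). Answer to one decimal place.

Calculated osmolality = 2·Na + glucose/18 + BUN/2.8 + ethanol/3.7
= 2·140 + 85/18 + 9/2.8 + 215/3.7
= 280 + 4.72 + 3.21 + 58.11
= 346.04 mOsm/kg ≈ 346.0 mOsm/kg
Osmolar gap = measured − calculated = 358 − 346.0 = 12.0 mOsm/kg

12.0 mOsm/kg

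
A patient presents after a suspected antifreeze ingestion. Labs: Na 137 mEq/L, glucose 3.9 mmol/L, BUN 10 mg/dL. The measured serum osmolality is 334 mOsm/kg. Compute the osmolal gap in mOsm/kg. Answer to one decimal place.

Calculated osmolality = 2·Na + glucose + BUN/2.8
= 2·137 + 3.9 + 10/2.8
= 274 + 3.90 + 3.57
= 281.47 mOsm/kg ≈ 281.5 mOsm/kg
Osmolar gap = measured − calculated = 334 − 281.5 = 52.5 mOsm/kg

52.5 mOsm/kg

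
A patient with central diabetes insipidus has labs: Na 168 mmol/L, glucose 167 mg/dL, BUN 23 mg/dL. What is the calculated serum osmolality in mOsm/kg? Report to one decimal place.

Calculated osmolality = 2·Na + glucose/18 + BUN/2.8
= 2·168 + 167/18 + 23/2.8
= 336 + 9.28 + 8.21
= 353.49 mOsm/kg

353.5 mOsm/kg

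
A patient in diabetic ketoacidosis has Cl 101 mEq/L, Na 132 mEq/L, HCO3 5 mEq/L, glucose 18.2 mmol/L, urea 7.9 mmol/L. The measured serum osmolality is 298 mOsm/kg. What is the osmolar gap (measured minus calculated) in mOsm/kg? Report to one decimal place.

Calculated osmolality = 2·Na + glucose + urea
= 2·132 + 18.2 + 7.9
= 264 + 18.20 + 7.90
= 290.1 mOsm/kg ≈ 290.1 mOsm/kg
Osmolar gap = measured − calculated = 298 − 290.1 = 7.9 mOsm/kg

7.9 mOsm/kg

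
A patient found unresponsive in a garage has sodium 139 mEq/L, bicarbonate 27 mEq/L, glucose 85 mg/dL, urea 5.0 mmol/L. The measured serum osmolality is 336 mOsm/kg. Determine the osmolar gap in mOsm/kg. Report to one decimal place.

48.3 mOsm/kg

Calculated osmolality = 2·Na + glucose/18 + urea
= 2·139 + 85/18 + 5
= 278 + 4.72 + 5
= 287.72 mOsm/kg ≈ 287.7 mOsm/kg
Osmolar gap = measured − calculated = 336 − 287.7 = 48.3 mOsm/kg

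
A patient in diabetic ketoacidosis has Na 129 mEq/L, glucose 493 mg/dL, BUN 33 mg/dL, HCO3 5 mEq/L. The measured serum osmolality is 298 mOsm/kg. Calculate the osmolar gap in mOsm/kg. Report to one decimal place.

Calculated osmolality = 2·Na + glucose/18 + BUN/2.8
= 2·129 + 493/18 + 33/2.8
= 258 + 27.39 + 11.79
= 297.18 mOsm/kg ≈ 297.2 mOsm/kg
Osmolar gap = measured − calculated = 298 − 297.2 = 0.8 mOsm/kg

0.8 mOsm/kg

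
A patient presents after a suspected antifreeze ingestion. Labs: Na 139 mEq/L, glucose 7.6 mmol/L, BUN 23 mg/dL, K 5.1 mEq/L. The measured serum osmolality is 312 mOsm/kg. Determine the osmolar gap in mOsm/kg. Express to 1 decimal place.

Calculated osmolality = 2·Na + glucose + BUN/2.8
= 2·139 + 7.6 + 23/2.8
= 278 + 7.60 + 8.21
= 293.81 mOsm/kg ≈ 293.8 mOsm/kg
Osmolar gap = measured − calculated = 312 − 293.8 = 18.2 mOsm/kg

18.2 mOsm/kg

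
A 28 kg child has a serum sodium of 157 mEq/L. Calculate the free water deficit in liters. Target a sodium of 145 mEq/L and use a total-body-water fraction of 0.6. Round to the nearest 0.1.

TBW = 0.6 · 28 = 16.8 L
Free water deficit = TBW · (Na/145 − 1)
= 16.8 · (157/145 − 1)
= 16.8 · 0.0828
= 1.39 L

1.4 L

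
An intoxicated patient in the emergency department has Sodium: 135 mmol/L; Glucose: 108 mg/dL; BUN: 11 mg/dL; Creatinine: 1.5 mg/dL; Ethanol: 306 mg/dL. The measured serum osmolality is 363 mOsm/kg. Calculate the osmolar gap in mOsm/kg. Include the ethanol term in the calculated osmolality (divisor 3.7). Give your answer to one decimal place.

Calculated osmolality = 2·Na + glucose/18 + BUN/2.8 + ethanol/3.7
= 2·135 + 108/18 + 11/2.8 + 306/3.7
= 270 + 6 + 3.93 + 82.70
= 362.63 mOsm/kg ≈ 362.6 mOsm/kg
Osmolar gap = measured − calculated = 363 − 362.6 = 0.4 mOsm/kg

0.4 mOsm/kg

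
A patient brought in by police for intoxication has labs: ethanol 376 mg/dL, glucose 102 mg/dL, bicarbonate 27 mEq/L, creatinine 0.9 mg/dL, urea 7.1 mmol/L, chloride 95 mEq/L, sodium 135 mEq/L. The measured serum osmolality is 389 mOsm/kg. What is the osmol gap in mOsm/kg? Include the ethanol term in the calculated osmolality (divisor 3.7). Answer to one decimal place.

Calculated osmolality = 2·Na + glucose/18 + urea + ethanol/3.7
= 2·135 + 102/18 + 7.1 + 376/3.7
= 270 + 5.67 + 7.10 + 101.62
= 384.39 mOsm/kg ≈ 384.4 mOsm/kg
Osmolar gap = measured − calculated = 389 − 384.4 = 4.6 mOsm/kg

4.6 mOsm/kg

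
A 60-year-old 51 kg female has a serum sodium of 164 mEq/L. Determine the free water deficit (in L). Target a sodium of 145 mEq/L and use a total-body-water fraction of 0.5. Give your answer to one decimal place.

TBW = 0.5 · 51 = 25.5 L
Free water deficit = TBW · (Na/145 − 1)
= 25.5 · (164/145 − 1)
= 25.5 · 0.131
= 3.34 L

3.3 L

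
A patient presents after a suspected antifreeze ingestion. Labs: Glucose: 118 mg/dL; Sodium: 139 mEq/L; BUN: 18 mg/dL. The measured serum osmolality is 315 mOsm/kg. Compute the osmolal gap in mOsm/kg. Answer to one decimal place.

Calculated osmolality = 2·Na + glucose/18 + BUN/2.8
= 2·139 + 118/18 + 18/2.8
= 278 + 6.56 + 6.43
= 290.99 mOsm/kg ≈ 291.0 mOsm/kg
Osmolar gap = measured − calculated = 315 − 291.0 = 24.0 mOsm/kg

24.0 mOsm/kg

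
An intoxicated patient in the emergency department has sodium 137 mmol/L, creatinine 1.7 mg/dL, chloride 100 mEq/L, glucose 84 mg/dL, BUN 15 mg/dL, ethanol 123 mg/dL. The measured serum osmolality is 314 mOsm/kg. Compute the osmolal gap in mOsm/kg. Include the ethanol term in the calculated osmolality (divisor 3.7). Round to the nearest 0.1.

Calculated osmolality = 2·Na + glucose/18 + BUN/2.8 + ethanol/3.7
= 2·137 + 84/18 + 15/2.8 + 123/3.7
= 274 + 4.67 + 5.36 + 33.24
= 317.27 mOsm/kg ≈ 317.3 mOsm/kg
Osmolar gap = measured − calculated = 314 − 317.3 = -3.3 mOsm/kg

-3.3 mOsm/kg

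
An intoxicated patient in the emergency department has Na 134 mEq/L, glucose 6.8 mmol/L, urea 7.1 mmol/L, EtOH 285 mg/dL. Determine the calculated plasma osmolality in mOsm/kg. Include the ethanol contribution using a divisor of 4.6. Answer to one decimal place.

Calculated osmolality = 2·Na + glucose + urea + ethanol/4.6
= 2·134 + 6.8 + 7.1 + 285/4.6
= 268 + 6.80 + 7.10 + 61.96
= 343.86 mOsm/kg

343.9 mOsm/kg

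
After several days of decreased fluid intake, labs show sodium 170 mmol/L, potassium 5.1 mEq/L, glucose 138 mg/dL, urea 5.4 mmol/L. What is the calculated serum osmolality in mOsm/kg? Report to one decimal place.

353.1 mOsm/kg

Calculated osmolality = 2·Na + glucose/18 + urea
= 2·170 + 138/18 + 5.4
= 340 + 7.67 + 5.40
= 353.07 mOsm/kg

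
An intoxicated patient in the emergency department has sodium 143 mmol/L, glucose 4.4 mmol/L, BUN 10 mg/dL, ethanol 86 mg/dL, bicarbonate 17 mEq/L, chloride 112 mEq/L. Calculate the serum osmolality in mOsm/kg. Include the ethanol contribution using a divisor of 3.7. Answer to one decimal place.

Calculated osmolality = 2·Na + glucose + BUN/2.8 + ethanol/3.7
= 2·143 + 4.4 + 10/2.8 + 86/3.7
= 286 + 4.40 + 3.57 + 23.24
= 317.21 mOsm/kg

317.2 mOsm/kg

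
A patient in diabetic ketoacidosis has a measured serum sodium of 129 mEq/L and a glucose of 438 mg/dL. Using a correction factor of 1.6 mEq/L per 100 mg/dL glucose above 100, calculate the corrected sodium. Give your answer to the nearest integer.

Corrected Na = measured Na + 1.6 · (glucose − 100)/100
= 129 + 1.6 · (438 − 100)/100
= 129 + 5.4
= 134.4 mEq/L

134 mEq/L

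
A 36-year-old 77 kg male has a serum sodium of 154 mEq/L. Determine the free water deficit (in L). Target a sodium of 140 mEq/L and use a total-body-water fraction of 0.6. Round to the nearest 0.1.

TBW = 0.6 · 77 = 46.2 L
Free water deficit = TBW · (Na/140 − 1)
= 46.2 · (154/140 − 1)
= 46.2 · 0.1
= 4.62 L

4.6 L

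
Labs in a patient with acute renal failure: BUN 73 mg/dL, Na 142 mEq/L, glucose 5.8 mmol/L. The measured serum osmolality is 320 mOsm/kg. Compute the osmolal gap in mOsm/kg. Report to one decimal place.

Calculated osmolality = 2·Na + glucose + BUN/2.8
= 2·142 + 5.8 + 73/2.8
= 284 + 5.80 + 26.07
= 315.87 mOsm/kg ≈ 315.9 mOsm/kg
Osmolar gap = measured − calculated = 320 − 315.9 = 4.1 mOsm/kg

4.1 mOsm/kg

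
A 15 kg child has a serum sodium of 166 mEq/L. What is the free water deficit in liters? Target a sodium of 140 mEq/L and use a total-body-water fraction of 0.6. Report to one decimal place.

1.7 L

TBW = 0.6 · 15 = 9 L
Free water deficit = TBW · (Na/140 − 1)
= 9 · (166/140 − 1)
= 9 · 0.1857
= 1.67 L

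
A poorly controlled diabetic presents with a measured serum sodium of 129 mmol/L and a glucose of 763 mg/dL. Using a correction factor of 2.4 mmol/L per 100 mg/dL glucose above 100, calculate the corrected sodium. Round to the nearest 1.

Corrected Na = measured Na + 2.4 · (glucose − 100)/100
= 129 + 2.4 · (763 − 100)/100
= 129 + 15.9
= 144.9 mmol/L

145 mmol/L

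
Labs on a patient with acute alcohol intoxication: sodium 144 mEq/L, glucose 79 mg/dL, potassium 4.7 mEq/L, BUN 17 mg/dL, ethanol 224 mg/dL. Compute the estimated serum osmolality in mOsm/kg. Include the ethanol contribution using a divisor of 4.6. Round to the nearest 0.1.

Calculated osmolality = 2·Na + glucose/18 + BUN/2.8 + ethanol/4.6
= 2·144 + 79/18 + 17/2.8 + 224/4.6
= 288 + 4.39 + 6.07 + 48.70
= 347.16 mOsm/kg

347.2 mOsm/kg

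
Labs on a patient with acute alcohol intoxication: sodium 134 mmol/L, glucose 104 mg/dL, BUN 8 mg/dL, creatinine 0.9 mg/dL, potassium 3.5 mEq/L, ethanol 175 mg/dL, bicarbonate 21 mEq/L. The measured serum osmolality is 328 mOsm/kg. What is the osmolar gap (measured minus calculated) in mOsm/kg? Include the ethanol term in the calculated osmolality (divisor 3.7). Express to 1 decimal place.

Calculated osmolality = 2·Na + glucose/18 + BUN/2.8 + ethanol/3.7
= 2·134 + 104/18 + 8/2.8 + 175/3.7
= 268 + 5.78 + 2.86 + 47.30
= 323.94 mOsm/kg ≈ 323.9 mOsm/kg
Osmolar gap = measured − calculated = 328 − 323.9 = 4.1 mOsm/kg

4.1 mOsm/kg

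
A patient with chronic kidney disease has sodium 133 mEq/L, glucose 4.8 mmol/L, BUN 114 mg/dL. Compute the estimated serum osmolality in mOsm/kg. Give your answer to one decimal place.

311.5 mOsm/kg

Calculated osmolality = 2·Na + glucose + BUN/2.8
= 2·133 + 4.8 + 114/2.8
= 266 + 4.80 + 40.71
= 311.51 mOsm/kg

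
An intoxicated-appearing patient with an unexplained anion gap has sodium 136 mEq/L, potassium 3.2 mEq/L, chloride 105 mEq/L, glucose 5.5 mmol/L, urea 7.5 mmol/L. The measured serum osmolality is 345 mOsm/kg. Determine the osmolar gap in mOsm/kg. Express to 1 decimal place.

60.0 mOsm/kg

Calculated osmolality = 2·Na + glucose + urea
= 2·136 + 5.5 + 7.5
= 272 + 5.50 + 7.50
= 285 mOsm/kg ≈ 285.0 mOsm/kg
Osmolar gap = measured − calculated = 345 − 285.0 = 60.0 mOsm/kg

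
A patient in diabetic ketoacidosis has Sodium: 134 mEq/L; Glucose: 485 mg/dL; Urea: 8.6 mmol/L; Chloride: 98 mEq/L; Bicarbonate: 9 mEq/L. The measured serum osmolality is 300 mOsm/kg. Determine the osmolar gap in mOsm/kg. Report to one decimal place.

-3.5 mOsm/kg

Calculated osmolality = 2·Na + glucose/18 + urea
= 2·134 + 485/18 + 8.6
= 268 + 26.94 + 8.60
= 303.54 mOsm/kg ≈ 303.5 mOsm/kg
Osmolar gap = measured − calculated = 300 − 303.5 = -3.5 mOsm/kg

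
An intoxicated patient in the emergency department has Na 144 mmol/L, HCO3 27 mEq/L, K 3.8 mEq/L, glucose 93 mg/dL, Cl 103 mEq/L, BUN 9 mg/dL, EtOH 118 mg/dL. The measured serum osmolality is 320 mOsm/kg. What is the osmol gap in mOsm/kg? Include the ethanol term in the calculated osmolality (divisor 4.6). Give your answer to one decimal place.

Calculated osmolality = 2·Na + glucose/18 + BUN/2.8 + ethanol/4.6
= 2·144 + 93/18 + 9/2.8 + 118/4.6
= 288 + 5.17 + 3.21 + 25.65
= 322.03 mOsm/kg ≈ 322.0 mOsm/kg
Osmolar gap = measured − calculated = 320 − 322.0 = -2.0 mOsm/kg

-2.0 mOsm/kg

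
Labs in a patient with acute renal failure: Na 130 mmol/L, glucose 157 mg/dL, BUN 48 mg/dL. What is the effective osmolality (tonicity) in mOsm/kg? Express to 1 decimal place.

Effective osmolality excludes urea (freely permeant across cell membranes):
2·Na + glucose/18
= 2·130 + 157/18
= 260 + 8.72
= 268.72 mOsm/kg

268.7 mOsm/kg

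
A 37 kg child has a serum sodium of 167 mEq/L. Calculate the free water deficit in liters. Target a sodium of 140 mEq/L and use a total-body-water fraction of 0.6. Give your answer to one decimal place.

TBW = 0.6 · 37 = 22.2 L
Free water deficit = TBW · (Na/140 − 1)
= 22.2 · (167/140 − 1)
= 22.2 · 0.1929
= 4.28 L

4.3 L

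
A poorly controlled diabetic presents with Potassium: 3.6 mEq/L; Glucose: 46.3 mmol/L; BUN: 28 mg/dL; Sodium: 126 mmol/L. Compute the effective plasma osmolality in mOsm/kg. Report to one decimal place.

Effective osmolality excludes urea (freely permeant across cell membranes):
2·Na + glucose
= 2·126 + 46.3
= 252 + 46.3
= 298.3 mOsm/kg

298.3 mOsm/kg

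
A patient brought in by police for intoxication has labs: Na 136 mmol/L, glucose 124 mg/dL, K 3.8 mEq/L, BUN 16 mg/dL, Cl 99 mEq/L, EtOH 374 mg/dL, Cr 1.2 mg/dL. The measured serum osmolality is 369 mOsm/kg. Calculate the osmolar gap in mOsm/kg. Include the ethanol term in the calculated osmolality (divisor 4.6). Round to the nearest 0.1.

3.1 mOsm/kg

Calculated osmolality = 2·Na + glucose/18 + BUN/2.8 + ethanol/4.6
= 2·136 + 124/18 + 16/2.8 + 374/4.6
= 272 + 6.89 + 5.71 + 81.30
= 365.9 mOsm/kg ≈ 365.9 mOsm/kg
Osmolar gap = measured − calculated = 369 − 365.9 = 3.1 mOsm/kg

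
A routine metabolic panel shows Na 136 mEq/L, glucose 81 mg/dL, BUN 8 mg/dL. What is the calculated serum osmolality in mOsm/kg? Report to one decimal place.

279.4 mOsm/kg

Calculated osmolality = 2·Na + glucose/18 + BUN/2.8
= 2·136 + 81/18 + 8/2.8
= 272 + 4.50 + 2.86
= 279.36 mOsm/kg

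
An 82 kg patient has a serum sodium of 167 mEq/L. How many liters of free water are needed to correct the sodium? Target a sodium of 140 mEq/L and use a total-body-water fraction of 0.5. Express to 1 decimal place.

TBW = 0.5 · 82 = 41 L
Free water deficit = TBW · (Na/140 − 1)
= 41 · (167/140 − 1)
= 41 · 0.1929
= 7.91 L

7.9 L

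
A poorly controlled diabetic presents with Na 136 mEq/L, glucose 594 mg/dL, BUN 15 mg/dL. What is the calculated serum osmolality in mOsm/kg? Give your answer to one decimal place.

310.4 mOsm/kg

Calculated osmolality = 2·Na + glucose/18 + BUN/2.8
= 2·136 + 594/18 + 15/2.8
= 272 + 33 + 5.36
= 310.36 mOsm/kg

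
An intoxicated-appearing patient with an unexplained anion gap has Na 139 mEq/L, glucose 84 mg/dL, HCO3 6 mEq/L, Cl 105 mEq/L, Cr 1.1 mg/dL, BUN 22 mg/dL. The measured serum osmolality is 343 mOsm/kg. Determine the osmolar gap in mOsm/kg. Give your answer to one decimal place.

Calculated osmolality = 2·Na + glucose/18 + BUN/2.8
= 2·139 + 84/18 + 22/2.8
= 278 + 4.67 + 7.86
= 290.53 mOsm/kg ≈ 290.5 mOsm/kg
Osmolar gap = measured − calculated = 343 − 290.5 = 52.5 mOsm/kg

52.5 mOsm/kg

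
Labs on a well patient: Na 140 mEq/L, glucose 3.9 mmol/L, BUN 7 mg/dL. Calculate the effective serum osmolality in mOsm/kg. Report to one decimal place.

283.9 mOsm/kg

Effective osmolality excludes urea (freely permeant across cell membranes):
2·Na + glucose
= 2·140 + 3.9
= 280 + 3.9
= 283.9 mOsm/kg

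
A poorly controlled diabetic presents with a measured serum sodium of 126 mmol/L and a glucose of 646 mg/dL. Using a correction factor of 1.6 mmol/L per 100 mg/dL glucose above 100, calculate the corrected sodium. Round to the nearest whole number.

Corrected Na = measured Na + 1.6 · (glucose − 100)/100
= 126 + 1.6 · (646 − 100)/100
= 126 + 8.7
= 134.7 mmol/L

135 mmol/L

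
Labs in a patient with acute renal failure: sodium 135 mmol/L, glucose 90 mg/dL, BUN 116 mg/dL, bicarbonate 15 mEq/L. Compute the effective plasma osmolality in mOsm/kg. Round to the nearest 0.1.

275.0 mOsm/kg

Effective osmolality excludes urea (freely permeant across cell membranes):
2·Na + glucose/18
= 2·135 + 90/18
= 270 + 5
= 275 mOsm/kg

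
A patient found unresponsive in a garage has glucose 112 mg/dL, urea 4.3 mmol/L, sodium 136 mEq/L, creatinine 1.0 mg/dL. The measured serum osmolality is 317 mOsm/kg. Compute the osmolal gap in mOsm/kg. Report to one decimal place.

34.5 mOsm/kg

Calculated osmolality = 2·Na + glucose/18 + urea
= 2·136 + 112/18 + 4.3
= 272 + 6.22 + 4.30
= 282.52 mOsm/kg ≈ 282.5 mOsm/kg
Osmolar gap = measured − calculated = 317 − 282.5 = 34.5 mOsm/kg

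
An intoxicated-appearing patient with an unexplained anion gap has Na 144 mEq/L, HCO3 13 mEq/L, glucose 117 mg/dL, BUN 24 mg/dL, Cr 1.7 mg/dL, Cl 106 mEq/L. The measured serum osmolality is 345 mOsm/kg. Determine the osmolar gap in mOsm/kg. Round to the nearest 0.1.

41.9 mOsm/kg

Calculated osmolality = 2·Na + glucose/18 + BUN/2.8
= 2·144 + 117/18 + 24/2.8
= 288 + 6.50 + 8.57
= 303.07 mOsm/kg ≈ 303.1 mOsm/kg
Osmolar gap = measured − calculated = 345 − 303.1 = 41.9 mOsm/kg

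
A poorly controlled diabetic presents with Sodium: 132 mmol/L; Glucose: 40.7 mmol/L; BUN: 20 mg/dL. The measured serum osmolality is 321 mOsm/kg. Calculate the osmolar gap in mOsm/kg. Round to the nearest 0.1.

9.2 mOsm/kg

Calculated osmolality = 2·Na + glucose + BUN/2.8
= 2·132 + 40.7 + 20/2.8
= 264 + 40.70 + 7.14
= 311.84 mOsm/kg ≈ 311.8 mOsm/kg
Osmolar gap = measured − calculated = 321 − 311.8 = 9.2 mOsm/kg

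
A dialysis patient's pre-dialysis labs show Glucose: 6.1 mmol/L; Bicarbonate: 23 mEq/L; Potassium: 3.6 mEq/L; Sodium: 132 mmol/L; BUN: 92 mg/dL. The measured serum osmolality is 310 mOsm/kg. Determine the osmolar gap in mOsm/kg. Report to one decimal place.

Calculated osmolality = 2·Na + glucose + BUN/2.8
= 2·132 + 6.1 + 92/2.8
= 264 + 6.10 + 32.86
= 302.96 mOsm/kg ≈ 303.0 mOsm/kg
Osmolar gap = measured − calculated = 310 − 303.0 = 7.0 mOsm/kg

7.0 mOsm/kg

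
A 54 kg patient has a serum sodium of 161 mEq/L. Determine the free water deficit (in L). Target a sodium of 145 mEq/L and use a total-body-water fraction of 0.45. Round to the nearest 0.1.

TBW = 0.45 · 54 = 24.3 L
Free water deficit = TBW · (Na/145 − 1)
= 24.3 · (161/145 − 1)
= 24.3 · 0.1103
= 2.68 L

2.7 L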